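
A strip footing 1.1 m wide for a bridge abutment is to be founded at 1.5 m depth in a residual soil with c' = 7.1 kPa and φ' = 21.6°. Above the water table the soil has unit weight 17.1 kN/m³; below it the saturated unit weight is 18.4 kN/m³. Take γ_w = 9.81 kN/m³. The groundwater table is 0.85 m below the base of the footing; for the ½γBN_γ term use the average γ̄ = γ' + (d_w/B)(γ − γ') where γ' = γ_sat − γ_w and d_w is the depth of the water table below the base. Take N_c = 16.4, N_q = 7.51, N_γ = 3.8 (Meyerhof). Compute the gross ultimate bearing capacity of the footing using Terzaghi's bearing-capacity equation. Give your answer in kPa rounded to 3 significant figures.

q = γ·D_f = 17.1 × 1.5 = 25.65 kPa.
γ' = 8.59 kN/m³; averaging over the depth B below the base, γ̄ = γ' + (d_w/B)(γ − γ') = 15.166 kN/m³.
c·N_c = 7.1 × 16.4 = 116.44 kPa
q·N_q = 25.65 × 7.51 = 192.63 kPa
0.5·γ·B·N_γ = 0.5 × 15.166 × 1.1 × 3.8 = 31.697 kPa
q_ult = 116.44 + 192.63 + 31.697 = 340.77 kPa.

q_ult ≈ 341 kPa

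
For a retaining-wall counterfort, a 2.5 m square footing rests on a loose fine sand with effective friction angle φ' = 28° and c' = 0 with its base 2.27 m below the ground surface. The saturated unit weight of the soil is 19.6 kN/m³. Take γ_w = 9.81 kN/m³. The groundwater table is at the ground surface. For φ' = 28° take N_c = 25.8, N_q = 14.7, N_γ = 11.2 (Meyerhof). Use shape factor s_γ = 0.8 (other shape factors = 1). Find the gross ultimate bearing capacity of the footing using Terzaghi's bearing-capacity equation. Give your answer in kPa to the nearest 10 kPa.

q_ult ≈ 440 kPa

With the water table at the surface the whole profile is submerged: γ' = 19.6 − 9.81 = 9.79 kN/m³, so q = γ'·D_f = 22.223 kPa; the same γ' applies in the ½γBN_γ term.
q_ult = q·N_q + 0.5·γ·B·N_γ·s_γ
     = 22.223 × 14.7 + 0.5 × 9.79 × 2.5 × 11.2 × 0.8
     = 326.68 + 109.65 = 436.33 kPa.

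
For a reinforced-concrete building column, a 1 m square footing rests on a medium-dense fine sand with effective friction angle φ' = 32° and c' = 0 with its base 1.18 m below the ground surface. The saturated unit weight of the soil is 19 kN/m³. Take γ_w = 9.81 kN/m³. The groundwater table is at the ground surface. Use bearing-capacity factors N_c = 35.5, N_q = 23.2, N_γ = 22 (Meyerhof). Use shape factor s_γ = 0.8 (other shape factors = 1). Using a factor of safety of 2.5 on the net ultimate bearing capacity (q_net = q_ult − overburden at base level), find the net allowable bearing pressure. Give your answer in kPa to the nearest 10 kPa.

Water table at ground surface, so effective unit weight γ' = 19 − 9.81 = 9.19 kN/m³ is used throughout; overburden q = 9.19 × 1.18 = 10.844 kPa; the same γ' applies in the ½γBN_γ term.
Surcharge term q·N_q = 10.844 × 23.2 = 251.59 kPa; self-weight term 0.5·γ·B·N_γ·s_γ = 0.5 × 9.19 × 1 × 22 × 0.8 = 80.872 kPa.
q_ult = 251.59 + 80.872 = 332.46 kPa.
q_net = 332.46 − 10.844 = 321.61 kPa.
q_all(net) = 321.61 / 2.5 = 128.65 kPa.

q_all(net) ≈ 130 kPa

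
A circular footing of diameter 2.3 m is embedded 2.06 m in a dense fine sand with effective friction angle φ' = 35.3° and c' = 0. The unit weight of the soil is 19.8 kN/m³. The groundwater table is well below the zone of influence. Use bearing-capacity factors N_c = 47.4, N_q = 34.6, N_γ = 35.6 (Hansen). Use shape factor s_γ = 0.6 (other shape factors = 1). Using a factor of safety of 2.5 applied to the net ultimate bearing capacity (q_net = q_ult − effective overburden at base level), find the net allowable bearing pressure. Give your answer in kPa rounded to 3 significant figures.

Effective surcharge at the founding depth q = γ·D_f = 19.8 × 2.06 = 40.788 kPa.
q_ult = q·N_q + 0.5·γ·B·N_γ·s_γ
     = 40.788 × 34.6 + 0.5 × 19.8 × 2.3 × 35.6 × 0.6
     = 1411.3 + 486.37 = 1897.6 kPa.
Net ultimate: q_net = 1897.6 − 40.788 = 1856.8 kPa.
q_all(net) = 1856.8 / 2.5 = 742.74 kPa.

q_all(net) ≈ 743 kPa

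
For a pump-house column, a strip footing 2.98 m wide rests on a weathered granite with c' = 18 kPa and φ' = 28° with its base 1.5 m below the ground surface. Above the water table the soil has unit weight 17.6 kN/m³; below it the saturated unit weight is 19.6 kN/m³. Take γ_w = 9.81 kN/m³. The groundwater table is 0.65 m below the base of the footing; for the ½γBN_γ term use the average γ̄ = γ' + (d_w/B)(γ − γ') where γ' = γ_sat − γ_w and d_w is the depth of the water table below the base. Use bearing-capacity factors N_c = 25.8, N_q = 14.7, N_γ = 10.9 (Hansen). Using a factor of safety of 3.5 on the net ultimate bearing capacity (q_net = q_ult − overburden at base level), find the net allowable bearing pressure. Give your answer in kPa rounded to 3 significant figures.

q = γ·D_f = 17.6 × 1.5 = 26.4 kPa.
γ' = 9.79 kN/m³; averaging over the depth B below the base, γ̄ = γ' + (d_w/B)(γ − γ') = 11.494 kN/m³.
c·N_c = 18 × 25.8 = 464.4 kPa
q·N_q = 26.4 × 14.7 = 388.08 kPa
0.5·γ·B·N_γ = 0.5 × 11.494 × 2.98 × 10.9 = 186.67 kPa
q_ult = 464.4 + 388.08 + 186.67 = 1039.1 kPa.
q_net = 1039.1 − 26.4 = 1012.7 kPa.
q_all(net) = 1012.7 / 3.5 = 289.36 kPa.

q_all(net) ≈ 289 kPa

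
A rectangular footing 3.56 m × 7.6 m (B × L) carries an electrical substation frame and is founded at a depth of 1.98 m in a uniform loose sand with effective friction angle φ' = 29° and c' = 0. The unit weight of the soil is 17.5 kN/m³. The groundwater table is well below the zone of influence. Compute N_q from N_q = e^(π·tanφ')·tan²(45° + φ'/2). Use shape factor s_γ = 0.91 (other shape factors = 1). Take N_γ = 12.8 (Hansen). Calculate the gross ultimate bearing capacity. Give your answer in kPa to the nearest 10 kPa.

tan29° = 0.5543, so N_q = e^(π×0.5543)·tan²(59.5°) = 5.705 × 2.882 = 16.44.
q = γ·D_f = 17.5 × 1.98 = 34.65 kPa.
q·N_q = 34.65 × 16.443 = 569.76 kPa
0.5·γ·B·N_γ·s_γ = 0.5 × 17.5 × 3.56 × 12.8 × 0.91 = 362.84 kPa
q_ult = 569.76 + 362.84 = 932.6 kPa.

q_ult ≈ 930 kPa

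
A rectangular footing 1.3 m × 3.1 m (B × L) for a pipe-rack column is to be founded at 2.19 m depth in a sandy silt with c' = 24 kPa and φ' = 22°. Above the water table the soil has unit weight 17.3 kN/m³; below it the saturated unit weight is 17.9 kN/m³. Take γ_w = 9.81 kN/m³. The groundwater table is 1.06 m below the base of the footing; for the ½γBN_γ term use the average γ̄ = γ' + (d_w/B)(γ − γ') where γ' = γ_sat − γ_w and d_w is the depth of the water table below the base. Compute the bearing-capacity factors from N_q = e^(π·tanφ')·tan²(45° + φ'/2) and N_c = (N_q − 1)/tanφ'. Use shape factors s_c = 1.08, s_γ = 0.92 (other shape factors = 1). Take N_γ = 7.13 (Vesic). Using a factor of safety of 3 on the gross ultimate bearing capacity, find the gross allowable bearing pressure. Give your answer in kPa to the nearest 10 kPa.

q_all ≈ 270 kPa

N_q = e^(π·tan22°)·tan²(56°) = 7.82; N_c = (N_q − 1)/tanφ' = 16.88.
Effective surcharge at the founding depth q = γ·D_f = 17.3 × 2.19 = 37.887 kPa.
With d_w = 1.06 m < B, γ̄ = 8.09 + (1.06/1.3) × (17.3 − 8.09) = 15.6 kN/m³.
q_ult = c·N_c·s_c + q·N_q + 0.5·γ·B·N_γ·s_γ
     = 24 × 16.883 × 1.08 + 37.887 × 7.8211 + 0.5 × 15.6 × 1.3 × 7.13 × 0.92
     = 437.6 + 296.32 + 66.513 = 800.44 kPa.
q_all = 800.44 / 3 = 266.81 kPa.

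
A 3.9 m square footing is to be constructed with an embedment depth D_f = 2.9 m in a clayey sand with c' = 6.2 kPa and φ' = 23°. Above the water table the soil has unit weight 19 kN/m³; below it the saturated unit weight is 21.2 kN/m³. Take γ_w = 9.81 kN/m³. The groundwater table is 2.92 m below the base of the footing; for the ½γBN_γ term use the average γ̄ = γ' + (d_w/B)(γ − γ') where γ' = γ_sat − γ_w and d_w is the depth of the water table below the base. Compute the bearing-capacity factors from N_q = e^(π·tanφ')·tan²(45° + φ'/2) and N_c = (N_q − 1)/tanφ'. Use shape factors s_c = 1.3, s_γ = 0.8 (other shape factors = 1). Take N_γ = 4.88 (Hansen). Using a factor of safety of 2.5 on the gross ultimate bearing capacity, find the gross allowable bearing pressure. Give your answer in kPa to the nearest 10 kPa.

q_all ≈ 300 kPa

N_q = e^(π·tan23°)·tan²(56.5°) = 8.66; N_c = (N_q − 1)/tanφ' = 18.05.
Overburden at base level: q = 19 × 2.9 = 55.1 kPa.
The water table is 2.92 m below the base (< B = 3.9 m), so the ½γBN_γ term uses γ̄ = γ' + (d_w/B)(γ − γ') = 11.39 + (2.92/3.9)(19 − 11.39) = 17.088 kN/m³.
Cohesion term c·N_c·s_c = 6.2 × 18.049 × 1.3 = 145.47 kPa; surcharge term q·N_q = 55.1 × 8.6612 = 477.23 kPa; self-weight term 0.5·γ·B·N_γ·s_γ = 0.5 × 17.088 × 3.9 × 4.88 × 0.8 = 130.09 kPa.
q_ult = 145.47 + 477.23 + 130.09 = 752.79 kPa.
q_all = 752.79 / 2.5 = 301.12 kPa.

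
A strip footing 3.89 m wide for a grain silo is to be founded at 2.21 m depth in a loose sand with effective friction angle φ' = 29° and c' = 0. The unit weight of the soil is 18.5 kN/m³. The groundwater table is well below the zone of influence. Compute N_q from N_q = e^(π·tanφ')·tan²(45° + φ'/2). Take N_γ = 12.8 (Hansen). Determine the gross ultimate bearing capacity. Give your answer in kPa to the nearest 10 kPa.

q_ult ≈ 1130 kPa

tan29° = 0.5543, so N_q = e^(π×0.5543)·tan²(59.5°) = 5.705 × 2.882 = 16.44.
Overburden at base level: q = 18.5 × 2.21 = 40.885 kPa.
Surcharge term q·N_q = 40.885 × 16.443 = 672.28 kPa; self-weight term 0.5·γ·B·N_γ = 0.5 × 18.5 × 3.89 × 12.8 = 460.58 kPa.
q_ult = 672.28 + 460.58 = 1132.9 kPa.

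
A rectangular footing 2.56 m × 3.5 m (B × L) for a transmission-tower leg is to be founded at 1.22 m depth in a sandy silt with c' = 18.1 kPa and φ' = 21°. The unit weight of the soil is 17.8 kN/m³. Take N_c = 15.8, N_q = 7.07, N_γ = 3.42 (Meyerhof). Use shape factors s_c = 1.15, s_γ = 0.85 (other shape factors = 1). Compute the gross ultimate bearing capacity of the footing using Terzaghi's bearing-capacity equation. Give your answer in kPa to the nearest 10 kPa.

q_ult ≈ 550 kPa

Overburden at base level: q = 17.8 × 1.22 = 21.716 kPa.
Cohesion term c·N_c·s_c = 18.1 × 15.8 × 1.15 = 328.88 kPa; surcharge term q·N_q = 21.716 × 7.07 = 153.53 kPa; self-weight term 0.5·γ·B·N_γ·s_γ = 0.5 × 17.8 × 2.56 × 3.42 × 0.85 = 66.233 kPa.
q_ult = 328.88 + 153.53 + 66.233 = 548.64 kPa.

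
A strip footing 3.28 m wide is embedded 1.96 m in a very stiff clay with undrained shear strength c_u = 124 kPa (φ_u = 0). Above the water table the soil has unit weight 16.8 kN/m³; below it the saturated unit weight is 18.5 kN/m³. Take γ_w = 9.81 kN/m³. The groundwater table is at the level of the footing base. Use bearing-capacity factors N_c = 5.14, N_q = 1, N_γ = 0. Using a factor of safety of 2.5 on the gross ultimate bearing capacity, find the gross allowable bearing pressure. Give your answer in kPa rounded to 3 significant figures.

Overburden at base level: q = 16.8 × 1.96 = 32.928 kPa.
Cohesion term c·N_c = 124 × 5.14 = 637.36 kPa; surcharge term q·N_q = 32.928 × 1 = 32.928 kPa.
q_ult = 637.36 + 32.928 = 670.29 kPa.
q_all = 670.29 / 2.5 = 268.12 kPa.

q_all ≈ 268 kPa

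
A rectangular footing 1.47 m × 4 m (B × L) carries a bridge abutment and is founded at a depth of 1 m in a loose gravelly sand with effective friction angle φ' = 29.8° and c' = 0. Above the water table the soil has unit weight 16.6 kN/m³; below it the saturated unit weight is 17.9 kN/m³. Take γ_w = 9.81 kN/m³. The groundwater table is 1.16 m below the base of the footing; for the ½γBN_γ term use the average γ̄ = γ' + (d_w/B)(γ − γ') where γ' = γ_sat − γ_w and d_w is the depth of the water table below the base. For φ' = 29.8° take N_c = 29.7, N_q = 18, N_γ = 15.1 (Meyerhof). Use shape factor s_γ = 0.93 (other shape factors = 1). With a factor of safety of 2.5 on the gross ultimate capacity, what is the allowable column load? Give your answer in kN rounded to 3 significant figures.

q = γ·D_f = 16.6 × 1 = 16.6 kPa.
γ' = 8.09 kN/m³; averaging over the depth B below the base, γ̄ = γ' + (d_w/B)(γ − γ') = 14.805 kN/m³.
q·N_q = 16.6 × 18 = 298.8 kPa
0.5·γ·B·N_γ·s_γ = 0.5 × 14.805 × 1.47 × 15.1 × 0.93 = 152.82 kPa
q_ult = 298.8 + 152.82 = 451.62 kPa.
Gross allowable pressure q_all = 451.62 / 2.5 = 180.65 kPa.
Footing area = 5.88 m², so allowable column load = 180.65 × 5.88 = 1062.2 kN.

P_all ≈ 1060 kN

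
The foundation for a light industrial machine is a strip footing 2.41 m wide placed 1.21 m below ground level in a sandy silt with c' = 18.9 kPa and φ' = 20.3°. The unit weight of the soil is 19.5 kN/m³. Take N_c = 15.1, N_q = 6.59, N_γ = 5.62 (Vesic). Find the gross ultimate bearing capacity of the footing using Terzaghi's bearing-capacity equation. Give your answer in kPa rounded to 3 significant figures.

q_ult ≈ 573 kPa

q = γ·D_f = 19.5 × 1.21 = 23.595 kPa.
c·N_c = 18.9 × 15.1 = 285.39 kPa
q·N_q = 23.595 × 6.59 = 155.49 kPa
0.5·γ·B·N_γ = 0.5 × 19.5 × 2.41 × 5.62 = 132.06 kPa
q_ult = 285.39 + 155.49 + 132.06 = 572.94 kPa.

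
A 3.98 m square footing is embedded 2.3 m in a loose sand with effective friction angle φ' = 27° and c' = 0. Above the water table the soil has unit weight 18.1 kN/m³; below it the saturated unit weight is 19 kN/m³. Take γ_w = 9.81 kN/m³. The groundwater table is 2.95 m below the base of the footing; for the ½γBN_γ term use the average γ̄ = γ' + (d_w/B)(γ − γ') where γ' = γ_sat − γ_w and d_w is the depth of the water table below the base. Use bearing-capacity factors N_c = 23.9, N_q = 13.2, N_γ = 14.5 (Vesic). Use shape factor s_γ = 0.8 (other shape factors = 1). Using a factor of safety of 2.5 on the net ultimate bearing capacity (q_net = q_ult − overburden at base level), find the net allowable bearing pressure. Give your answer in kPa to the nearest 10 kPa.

q_all(net) ≈ 350 kPa

Effective surcharge at the founding depth q = γ·D_f = 18.1 × 2.3 = 41.63 kPa.
With d_w = 2.95 m < B, γ̄ = 9.19 + (2.95/3.98) × (18.1 − 9.19) = 15.794 kN/m³.
q_ult = q·N_q + 0.5·γ·B·N_γ·s_γ
     = 41.63 × 13.2 + 0.5 × 15.794 × 3.98 × 14.5 × 0.8
     = 549.52 + 364.59 = 914.11 kPa.
q_net = 914.11 − 41.63 = 872.48 kPa.
q_all(net) = 872.48 / 2.5 = 348.99 kPa.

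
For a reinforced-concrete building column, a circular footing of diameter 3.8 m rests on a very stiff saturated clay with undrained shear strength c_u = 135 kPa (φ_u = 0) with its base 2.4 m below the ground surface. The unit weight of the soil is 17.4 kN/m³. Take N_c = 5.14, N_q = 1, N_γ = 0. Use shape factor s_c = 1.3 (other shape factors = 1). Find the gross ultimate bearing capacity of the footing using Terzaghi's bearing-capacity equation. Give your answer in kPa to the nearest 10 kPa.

q_ult ≈ 940 kPa

Overburden at base level: q = 17.4 × 2.4 = 41.76 kPa.
Cohesion term c·N_c·s_c = 135 × 5.14 × 1.3 = 902.07 kPa; surcharge term q·N_q = 41.76 × 1 = 41.76 kPa.
q_ult = 902.07 + 41.76 = 943.83 kPa.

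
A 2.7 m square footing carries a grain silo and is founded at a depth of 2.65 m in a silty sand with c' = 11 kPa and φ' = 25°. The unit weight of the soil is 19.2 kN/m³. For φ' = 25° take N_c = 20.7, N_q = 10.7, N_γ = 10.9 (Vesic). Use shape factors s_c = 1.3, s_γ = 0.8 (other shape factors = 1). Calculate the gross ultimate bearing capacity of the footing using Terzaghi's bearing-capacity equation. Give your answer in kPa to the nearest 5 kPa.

q = γ·D_f = 19.2 × 2.65 = 50.88 kPa.
c·N_c·s_c = 11 × 20.7 × 1.3 = 296.01 kPa
q·N_q = 50.88 × 10.7 = 544.42 kPa
0.5·γ·B·N_γ·s_γ = 0.5 × 19.2 × 2.7 × 10.9 × 0.8 = 226.02 kPa
q_ult = 296.01 + 544.42 + 226.02 = 1066.4 kPa.

q_ult ≈ 1065 kPa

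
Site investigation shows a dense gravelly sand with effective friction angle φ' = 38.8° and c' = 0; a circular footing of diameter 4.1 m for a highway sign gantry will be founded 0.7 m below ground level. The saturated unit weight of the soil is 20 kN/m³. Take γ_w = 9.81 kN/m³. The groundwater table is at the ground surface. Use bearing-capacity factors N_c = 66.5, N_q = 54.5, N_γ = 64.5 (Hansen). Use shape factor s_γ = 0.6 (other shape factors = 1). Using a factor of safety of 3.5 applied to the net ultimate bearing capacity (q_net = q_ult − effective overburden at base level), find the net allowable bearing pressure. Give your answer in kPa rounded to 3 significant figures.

Water table at ground surface, so effective unit weight γ' = 20 − 9.81 = 10.19 kN/m³ is used throughout; overburden q = 10.19 × 0.7 = 7.133 kPa; the same γ' applies in the ½γBN_γ term.
Surcharge term q·N_q = 7.133 × 54.5 = 388.75 kPa; self-weight term 0.5·γ·B·N_γ·s_γ = 0.5 × 10.19 × 4.1 × 64.5 × 0.6 = 808.42 kPa.
q_ult = 388.75 + 808.42 = 1197.2 kPa.
Net ultimate: q_net = 1197.2 − 7.133 = 1190 kPa.
q_all(net) = 1190 / 3.5 = 340.01 kPa.

q_all(net) ≈ 340 kPa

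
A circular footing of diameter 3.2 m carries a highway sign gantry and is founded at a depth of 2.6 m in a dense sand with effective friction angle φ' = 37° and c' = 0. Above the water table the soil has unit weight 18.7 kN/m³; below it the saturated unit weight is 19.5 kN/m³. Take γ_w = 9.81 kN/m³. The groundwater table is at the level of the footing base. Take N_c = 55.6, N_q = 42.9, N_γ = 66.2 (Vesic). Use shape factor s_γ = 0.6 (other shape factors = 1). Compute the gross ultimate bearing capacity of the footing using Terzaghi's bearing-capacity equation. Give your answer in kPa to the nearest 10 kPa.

Overburden at base level: q = 18.7 × 2.6 = 48.62 kPa.
Below the base the soil is submerged, so the ½γBN_γ term uses γ' = 19.5 − 9.81 = 9.69 kN/m³.
Surcharge term q·N_q = 48.62 × 42.9 = 2085.8 kPa; self-weight term 0.5·γ·B·N_γ·s_γ = 0.5 × 9.69 × 3.2 × 66.2 × 0.6 = 615.82 kPa.
q_ult = 2085.8 + 615.82 = 2701.6 kPa.

q_ult ≈ 2700 kPa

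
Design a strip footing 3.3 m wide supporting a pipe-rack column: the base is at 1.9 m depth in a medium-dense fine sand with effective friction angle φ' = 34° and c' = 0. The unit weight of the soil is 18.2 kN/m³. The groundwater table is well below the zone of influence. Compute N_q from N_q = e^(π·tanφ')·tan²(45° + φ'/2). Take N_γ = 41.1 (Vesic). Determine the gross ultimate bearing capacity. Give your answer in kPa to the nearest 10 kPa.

tan34° = 0.6745, so N_q = e^(π×0.6745)·tan²(62°) = 8.323 × 3.537 = 29.44.
Effective surcharge at the founding depth q = γ·D_f = 18.2 × 1.9 = 34.58 kPa.
q_ult = q·N_q + 0.5·γ·B·N_γ
     = 34.58 × 29.44 + 0.5 × 18.2 × 3.3 × 41.1
     = 1018 + 1234.2 = 2252.3 kPa.

q_ult ≈ 2250 kPa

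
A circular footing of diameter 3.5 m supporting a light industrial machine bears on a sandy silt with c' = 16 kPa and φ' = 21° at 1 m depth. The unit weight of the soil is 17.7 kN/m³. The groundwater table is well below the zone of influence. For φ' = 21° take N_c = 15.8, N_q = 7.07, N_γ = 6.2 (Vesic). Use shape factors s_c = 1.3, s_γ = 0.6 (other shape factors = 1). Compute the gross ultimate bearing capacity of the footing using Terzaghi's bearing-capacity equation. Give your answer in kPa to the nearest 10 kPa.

q_ult ≈ 570 kPa

Effective surcharge at the founding depth q = γ·D_f = 17.7 × 1 = 17.7 kPa.
q_ult = c·N_c·s_c + q·N_q + 0.5·γ·B·N_γ·s_γ
     = 16 × 15.8 × 1.3 + 17.7 × 7.07 + 0.5 × 17.7 × 3.5 × 6.2 × 0.6
     = 328.64 + 125.14 + 115.23 = 569.01 kPa.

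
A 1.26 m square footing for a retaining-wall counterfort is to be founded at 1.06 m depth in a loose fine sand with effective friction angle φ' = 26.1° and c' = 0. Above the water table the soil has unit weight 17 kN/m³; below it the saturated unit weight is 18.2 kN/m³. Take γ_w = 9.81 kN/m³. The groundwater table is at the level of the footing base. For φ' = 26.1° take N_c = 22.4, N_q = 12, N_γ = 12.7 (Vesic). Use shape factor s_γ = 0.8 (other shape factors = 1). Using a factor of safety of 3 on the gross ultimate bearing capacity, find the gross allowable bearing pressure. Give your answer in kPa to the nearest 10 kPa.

q_all ≈ 90 kPa

Effective surcharge at the founding depth q = γ·D_f = 17 × 1.06 = 18.02 kPa.
The water table coincides with the base, so in the self-weight term γ → γ' = 8.39 kN/m³.
q_ult = q·N_q + 0.5·γ·B·N_γ·s_γ
     = 18.02 × 12 + 0.5 × 8.39 × 1.26 × 12.7 × 0.8
     = 216.24 + 53.703 = 269.94 kPa.
q_all = 269.94 / 3 = 89.981 kPa.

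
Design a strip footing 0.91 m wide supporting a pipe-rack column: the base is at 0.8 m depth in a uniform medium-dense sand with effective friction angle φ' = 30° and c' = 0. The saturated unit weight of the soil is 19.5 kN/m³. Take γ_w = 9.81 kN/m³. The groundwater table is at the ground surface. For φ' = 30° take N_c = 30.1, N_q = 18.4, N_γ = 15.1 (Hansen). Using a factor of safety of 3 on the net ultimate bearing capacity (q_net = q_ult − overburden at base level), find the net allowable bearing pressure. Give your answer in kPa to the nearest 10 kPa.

q_all(net) ≈ 70 kPa

Water table at ground surface, so effective unit weight γ' = 19.5 − 9.81 = 9.69 kN/m³ is used throughout; overburden q = 9.69 × 0.8 = 7.752 kPa; the same γ' applies in the ½γBN_γ term.
Surcharge term q·N_q = 7.752 × 18.4 = 142.64 kPa; self-weight term 0.5·γ·B·N_γ = 0.5 × 9.69 × 0.91 × 15.1 = 66.575 kPa.
q_ult = 142.64 + 66.575 = 209.21 kPa.
q_net = 209.21 − 7.752 = 201.46 kPa.
q_all(net) = 201.46 / 3 = 67.153 kPa.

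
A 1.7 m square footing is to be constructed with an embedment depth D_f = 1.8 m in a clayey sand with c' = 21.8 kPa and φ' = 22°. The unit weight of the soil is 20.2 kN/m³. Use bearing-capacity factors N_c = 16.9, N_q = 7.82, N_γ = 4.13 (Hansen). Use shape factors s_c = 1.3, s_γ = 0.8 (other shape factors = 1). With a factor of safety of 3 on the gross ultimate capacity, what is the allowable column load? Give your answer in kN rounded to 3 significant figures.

P_all ≈ 790 kN

Effective surcharge at the founding depth q = γ·D_f = 20.2 × 1.8 = 36.36 kPa.
q_ult = c·N_c·s_c + q·N_q + 0.5·γ·B·N_γ·s_γ
     = 21.8 × 16.9 × 1.3 + 36.36 × 7.82 + 0.5 × 20.2 × 1.7 × 4.13 × 0.8
     = 478.95 + 284.34 + 56.73 = 820.01 kPa.
Gross allowable pressure q_all = 820.01 / 3 = 273.34 kPa.
Footing area = 2.89 m², so allowable column load = 273.34 × 2.89 = 789.94 kN.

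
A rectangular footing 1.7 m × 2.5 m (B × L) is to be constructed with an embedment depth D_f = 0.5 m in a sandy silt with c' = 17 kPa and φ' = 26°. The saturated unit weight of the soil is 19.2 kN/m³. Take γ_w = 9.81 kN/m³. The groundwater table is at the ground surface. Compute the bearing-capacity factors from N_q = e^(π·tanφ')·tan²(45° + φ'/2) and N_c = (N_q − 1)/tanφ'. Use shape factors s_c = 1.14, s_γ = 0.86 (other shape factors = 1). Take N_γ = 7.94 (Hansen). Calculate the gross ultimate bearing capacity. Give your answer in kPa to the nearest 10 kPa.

tan26° = 0.4877, so N_q = e^(π×0.4877)·tan²(58°) = 4.629 × 2.561 = 11.85.
N_c = (11.85 − 1)/tan26° = 22.25.
γ' = 19.2 − 9.81 = 9.39 kN/m³ (submerged throughout). q = 9.39 × 0.5 = 4.695 kPa; the same γ' applies in the ½γBN_γ term.
c·N_c·s_c = 17 × 22.254 × 1.14 = 431.29 kPa
q·N_q = 4.695 × 11.854 = 55.655 kPa
0.5·γ·B·N_γ·s_γ = 0.5 × 9.39 × 1.7 × 7.94 × 0.86 = 54.501 kPa
q_ult = 431.29 + 55.655 + 54.501 = 541.45 kPa.

q_ult ≈ 540 kPa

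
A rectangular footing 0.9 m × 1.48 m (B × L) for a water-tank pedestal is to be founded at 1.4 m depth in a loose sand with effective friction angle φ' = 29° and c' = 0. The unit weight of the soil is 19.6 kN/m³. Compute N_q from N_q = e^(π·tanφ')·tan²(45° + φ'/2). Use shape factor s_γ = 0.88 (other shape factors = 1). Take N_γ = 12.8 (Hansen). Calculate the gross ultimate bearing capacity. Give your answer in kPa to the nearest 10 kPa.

q_ult ≈ 550 kPa

tan29° = 0.5543, so N_q = e^(π×0.5543)·tan²(59.5°) = 5.705 × 2.882 = 16.44.
q = γ·D_f = 19.6 × 1.4 = 27.44 kPa.
q·N_q = 27.44 × 16.443 = 451.2 kPa
0.5·γ·B·N_γ·s_γ = 0.5 × 19.6 × 0.9 × 12.8 × 0.88 = 99.348 kPa
q_ult = 451.2 + 99.348 = 550.55 kPa.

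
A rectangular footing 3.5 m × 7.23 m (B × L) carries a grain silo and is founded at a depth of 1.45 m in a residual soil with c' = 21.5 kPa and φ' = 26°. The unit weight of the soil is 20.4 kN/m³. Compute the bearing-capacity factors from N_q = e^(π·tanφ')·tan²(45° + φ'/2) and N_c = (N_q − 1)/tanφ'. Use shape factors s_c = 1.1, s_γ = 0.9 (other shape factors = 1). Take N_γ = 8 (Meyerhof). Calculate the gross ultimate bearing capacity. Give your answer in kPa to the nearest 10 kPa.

tan26° = 0.4877, so N_q = e^(π×0.4877)·tan²(58°) = 4.629 × 2.561 = 11.85.
N_c = (11.85 − 1)/tan26° = 22.25.
Effective surcharge at the founding depth q = γ·D_f = 20.4 × 1.45 = 29.58 kPa.
q_ult = c·N_c·s_c + q·N_q + 0.5·γ·B·N_γ·s_γ
     = 21.5 × 22.254 × 1.1 + 29.58 × 11.854 + 0.5 × 20.4 × 3.5 × 8 × 0.9
     = 526.32 + 350.65 + 257.04 = 1134 kPa.

q_ult ≈ 1130 kPa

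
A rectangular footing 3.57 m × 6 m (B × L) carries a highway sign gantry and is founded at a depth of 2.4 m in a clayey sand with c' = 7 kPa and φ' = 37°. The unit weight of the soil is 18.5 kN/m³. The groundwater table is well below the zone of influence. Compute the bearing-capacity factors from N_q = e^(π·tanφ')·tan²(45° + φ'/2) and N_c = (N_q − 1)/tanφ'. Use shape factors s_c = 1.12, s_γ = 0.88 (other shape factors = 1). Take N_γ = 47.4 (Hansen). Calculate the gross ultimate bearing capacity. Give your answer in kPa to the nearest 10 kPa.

tan37° = 0.7536, so N_q = e^(π×0.7536)·tan²(63.5°) = 10.669 × 4.023 = 42.92.
N_c = (42.92 − 1)/tan37° = 55.63.
Effective surcharge at the founding depth q = γ·D_f = 18.5 × 2.4 = 44.4 kPa.
q_ult = c·N_c·s_c + q·N_q + 0.5·γ·B·N_γ·s_γ
     = 7 × 55.63 × 1.12 + 44.4 × 42.92 + 0.5 × 18.5 × 3.57 × 47.4 × 0.88
     = 436.14 + 1905.6 + 1377.4 = 3719.2 kPa.

q_ult ≈ 3720 kPa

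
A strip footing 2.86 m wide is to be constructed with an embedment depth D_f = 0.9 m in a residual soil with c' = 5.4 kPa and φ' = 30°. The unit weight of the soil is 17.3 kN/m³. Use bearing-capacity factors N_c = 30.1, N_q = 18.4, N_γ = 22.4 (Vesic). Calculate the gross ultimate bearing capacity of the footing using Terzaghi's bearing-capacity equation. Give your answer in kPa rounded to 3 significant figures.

q_ult ≈ 1000 kPa

Overburden at base level: q = 17.3 × 0.9 = 15.57 kPa.
Cohesion term c·N_c = 5.4 × 30.1 = 162.54 kPa; surcharge term q·N_q = 15.57 × 18.4 = 286.49 kPa; self-weight term 0.5·γ·B·N_γ = 0.5 × 17.3 × 2.86 × 22.4 = 554.15 kPa.
q_ult = 162.54 + 286.49 + 554.15 = 1003.2 kPa.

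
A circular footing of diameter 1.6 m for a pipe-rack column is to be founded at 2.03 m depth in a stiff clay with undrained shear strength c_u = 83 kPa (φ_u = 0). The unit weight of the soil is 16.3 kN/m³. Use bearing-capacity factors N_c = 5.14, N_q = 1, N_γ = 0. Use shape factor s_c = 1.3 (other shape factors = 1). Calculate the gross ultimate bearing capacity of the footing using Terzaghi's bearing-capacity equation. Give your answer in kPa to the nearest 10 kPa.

q_ult ≈ 590 kPa

Effective surcharge at the founding depth q = γ·D_f = 16.3 × 2.03 = 33.089 kPa.
q_ult = c·N_c·s_c + q·N_q
     = 83 × 5.14 × 1.3 + 33.089 × 1
     = 554.61 + 33.089 = 587.69 kPa.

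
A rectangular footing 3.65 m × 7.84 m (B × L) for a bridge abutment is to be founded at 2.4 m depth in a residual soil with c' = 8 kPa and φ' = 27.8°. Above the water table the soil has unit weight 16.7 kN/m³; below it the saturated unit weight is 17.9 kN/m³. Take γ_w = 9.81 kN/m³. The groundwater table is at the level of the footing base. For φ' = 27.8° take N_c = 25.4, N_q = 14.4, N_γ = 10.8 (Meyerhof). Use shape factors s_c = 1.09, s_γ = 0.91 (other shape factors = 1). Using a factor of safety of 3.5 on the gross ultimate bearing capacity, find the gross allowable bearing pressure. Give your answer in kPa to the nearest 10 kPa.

q_all ≈ 270 kPa

Overburden at base level: q = 16.7 × 2.4 = 40.08 kPa.
Below the base the soil is submerged, so the ½γBN_γ term uses γ' = 17.9 − 9.81 = 8.09 kN/m³.
Cohesion term c·N_c·s_c = 8 × 25.4 × 1.09 = 221.49 kPa; surcharge term q·N_q = 40.08 × 14.4 = 577.15 kPa; self-weight term 0.5·γ·B·N_γ·s_γ = 0.5 × 8.09 × 3.65 × 10.8 × 0.91 = 145.1 kPa.
q_ult = 221.49 + 577.15 + 145.1 = 943.74 kPa.
q_all = 943.74 / 3.5 = 269.64 kPa.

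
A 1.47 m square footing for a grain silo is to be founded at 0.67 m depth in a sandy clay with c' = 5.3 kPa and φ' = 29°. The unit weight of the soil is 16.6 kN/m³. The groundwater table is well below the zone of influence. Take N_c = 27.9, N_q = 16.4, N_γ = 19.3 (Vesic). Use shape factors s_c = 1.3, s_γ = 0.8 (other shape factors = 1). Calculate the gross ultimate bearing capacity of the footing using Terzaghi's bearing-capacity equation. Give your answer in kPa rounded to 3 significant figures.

q = γ·D_f = 16.6 × 0.67 = 11.122 kPa.
c·N_c·s_c = 5.3 × 27.9 × 1.3 = 192.23 kPa
q·N_q = 11.122 × 16.4 = 182.4 kPa
0.5·γ·B·N_γ·s_γ = 0.5 × 16.6 × 1.47 × 19.3 × 0.8 = 188.38 kPa
q_ult = 192.23 + 182.4 + 188.38 = 563.02 kPa.

q_ult ≈ 563 kPa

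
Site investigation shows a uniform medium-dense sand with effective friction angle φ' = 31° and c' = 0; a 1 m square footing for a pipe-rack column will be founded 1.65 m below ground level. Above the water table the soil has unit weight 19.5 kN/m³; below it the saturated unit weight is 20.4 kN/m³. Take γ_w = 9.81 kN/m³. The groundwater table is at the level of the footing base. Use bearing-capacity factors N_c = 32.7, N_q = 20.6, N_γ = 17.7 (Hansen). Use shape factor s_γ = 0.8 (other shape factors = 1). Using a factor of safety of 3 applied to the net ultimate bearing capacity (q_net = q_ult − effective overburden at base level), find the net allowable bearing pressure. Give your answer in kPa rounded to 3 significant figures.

q = γ·D_f = 19.5 × 1.65 = 32.175 kPa.
For the ½γBN_γ term take γ' = 20.4 − 9.81 = 10.59 kN/m³ (soil below base is submerged).
q·N_q = 32.175 × 20.6 = 662.8 kPa
0.5·γ·B·N_γ·s_γ = 0.5 × 10.59 × 1 × 17.7 × 0.8 = 74.977 kPa
q_ult = 662.8 + 74.977 = 737.78 kPa.
Net ultimate: q_net = 737.78 − 32.175 = 705.61 kPa.
q_all(net) = 705.61 / 3 = 235.2 kPa.

q_all(net) ≈ 235 kPa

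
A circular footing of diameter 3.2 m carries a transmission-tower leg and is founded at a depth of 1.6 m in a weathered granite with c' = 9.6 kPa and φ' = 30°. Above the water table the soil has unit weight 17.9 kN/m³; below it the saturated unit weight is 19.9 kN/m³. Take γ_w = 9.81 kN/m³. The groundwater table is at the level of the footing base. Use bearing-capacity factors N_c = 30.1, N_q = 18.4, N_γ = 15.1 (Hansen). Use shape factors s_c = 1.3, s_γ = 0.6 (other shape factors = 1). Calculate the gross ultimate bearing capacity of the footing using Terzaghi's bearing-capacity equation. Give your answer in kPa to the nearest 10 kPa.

q_ult ≈ 1050 kPa

Effective surcharge at the founding depth q = γ·D_f = 17.9 × 1.6 = 28.64 kPa.
The water table coincides with the base, so in the self-weight term γ → γ' = 10.09 kN/m³.
q_ult = c·N_c·s_c + q·N_q + 0.5·γ·B·N_γ·s_γ
     = 9.6 × 30.1 × 1.3 + 28.64 × 18.4 + 0.5 × 10.09 × 3.2 × 15.1 × 0.6
     = 375.65 + 526.98 + 146.26 = 1048.9 kPa.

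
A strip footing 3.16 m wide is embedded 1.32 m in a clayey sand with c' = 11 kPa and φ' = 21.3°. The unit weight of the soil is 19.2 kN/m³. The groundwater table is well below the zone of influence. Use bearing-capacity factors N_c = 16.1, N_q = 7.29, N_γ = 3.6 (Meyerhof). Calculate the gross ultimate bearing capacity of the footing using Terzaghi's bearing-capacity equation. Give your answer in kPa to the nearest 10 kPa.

q_ult ≈ 470 kPa

Overburden at base level: q = 19.2 × 1.32 = 25.344 kPa.
Cohesion term c·N_c = 11 × 16.1 = 177.1 kPa; surcharge term q·N_q = 25.344 × 7.29 = 184.76 kPa; self-weight term 0.5·γ·B·N_γ = 0.5 × 19.2 × 3.16 × 3.6 = 109.21 kPa.
q_ult = 177.1 + 184.76 + 109.21 = 471.07 kPa.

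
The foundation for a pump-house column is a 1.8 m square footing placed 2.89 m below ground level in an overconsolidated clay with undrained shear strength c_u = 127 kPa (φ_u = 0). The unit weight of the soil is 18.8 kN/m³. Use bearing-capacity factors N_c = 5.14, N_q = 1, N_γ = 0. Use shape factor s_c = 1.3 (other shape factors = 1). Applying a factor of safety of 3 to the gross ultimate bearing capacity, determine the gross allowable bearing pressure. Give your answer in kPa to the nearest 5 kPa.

Effective surcharge at the founding depth q = γ·D_f = 18.8 × 2.89 = 54.332 kPa.
q_ult = c·N_c·s_c + q·N_q
     = 127 × 5.14 × 1.3 + 54.332 × 1
     = 848.61 + 54.332 = 902.95 kPa.
q_all = q_ult / FS = 902.95 / 3 = 300.98 kPa.

q_all ≈ 300 kPa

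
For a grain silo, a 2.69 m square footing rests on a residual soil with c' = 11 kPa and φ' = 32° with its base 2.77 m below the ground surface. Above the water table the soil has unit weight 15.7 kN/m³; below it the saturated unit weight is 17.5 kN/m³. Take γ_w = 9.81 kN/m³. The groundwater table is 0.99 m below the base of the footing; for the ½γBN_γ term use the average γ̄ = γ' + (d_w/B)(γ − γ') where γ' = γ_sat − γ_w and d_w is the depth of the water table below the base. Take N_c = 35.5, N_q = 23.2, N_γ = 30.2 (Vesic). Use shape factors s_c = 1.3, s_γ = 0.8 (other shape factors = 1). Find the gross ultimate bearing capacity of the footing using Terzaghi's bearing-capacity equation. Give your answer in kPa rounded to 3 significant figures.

q_ult ≈ 1860 kPa

Overburden at base level: q = 15.7 × 2.77 = 43.489 kPa.
The water table is 0.99 m below the base (< B = 2.69 m), so the ½γBN_γ term uses γ̄ = γ' + (d_w/B)(γ − γ') = 7.69 + (0.99/2.69)(15.7 − 7.69) = 10.638 kN/m³.
Cohesion term c·N_c·s_c = 11 × 35.5 × 1.3 = 507.65 kPa; surcharge term q·N_q = 43.489 × 23.2 = 1008.9 kPa; self-weight term 0.5·γ·B·N_γ·s_γ = 0.5 × 10.638 × 2.69 × 30.2 × 0.8 = 345.68 kPa.
q_ult = 507.65 + 1008.9 + 345.68 = 1862.3 kPa.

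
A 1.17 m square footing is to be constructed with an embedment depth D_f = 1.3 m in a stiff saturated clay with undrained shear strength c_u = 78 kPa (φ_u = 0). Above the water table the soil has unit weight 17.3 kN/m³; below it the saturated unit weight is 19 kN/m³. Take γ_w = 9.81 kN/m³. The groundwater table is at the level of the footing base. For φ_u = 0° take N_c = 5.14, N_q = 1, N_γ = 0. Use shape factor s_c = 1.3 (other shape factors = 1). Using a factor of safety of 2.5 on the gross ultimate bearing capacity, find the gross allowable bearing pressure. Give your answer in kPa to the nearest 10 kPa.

q_all ≈ 220 kPa

Effective surcharge at the founding depth q = γ·D_f = 17.3 × 1.3 = 22.49 kPa.
q_ult = c·N_c·s_c + q·N_q
     = 78 × 5.14 × 1.3 + 22.49 × 1
     = 521.2 + 22.49 = 543.69 kPa.
q_all = 543.69 / 2.5 = 217.47 kPa.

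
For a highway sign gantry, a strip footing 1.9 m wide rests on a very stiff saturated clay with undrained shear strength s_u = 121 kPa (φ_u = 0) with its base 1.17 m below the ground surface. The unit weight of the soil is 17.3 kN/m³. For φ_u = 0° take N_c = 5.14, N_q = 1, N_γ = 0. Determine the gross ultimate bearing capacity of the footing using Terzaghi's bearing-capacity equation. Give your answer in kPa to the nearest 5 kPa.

Overburden at base level: q = 17.3 × 1.17 = 20.241 kPa.
Cohesion term c·N_c = 121 × 5.14 = 621.94 kPa; surcharge term q·N_q = 20.241 × 1 = 20.241 kPa.
q_ult = 621.94 + 20.241 = 642.18 kPa.

q_ult ≈ 640 kPa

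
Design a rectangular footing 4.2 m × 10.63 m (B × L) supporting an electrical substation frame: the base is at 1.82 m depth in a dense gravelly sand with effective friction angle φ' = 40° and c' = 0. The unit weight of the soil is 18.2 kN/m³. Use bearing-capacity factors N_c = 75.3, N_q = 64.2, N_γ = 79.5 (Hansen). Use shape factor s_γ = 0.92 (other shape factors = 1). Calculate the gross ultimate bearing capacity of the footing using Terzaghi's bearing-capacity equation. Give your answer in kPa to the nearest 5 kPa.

Effective surcharge at the founding depth q = γ·D_f = 18.2 × 1.82 = 33.124 kPa.
q_ult = q·N_q + 0.5·γ·B·N_γ·s_γ
     = 33.124 × 64.2 + 0.5 × 18.2 × 4.2 × 79.5 × 0.92
     = 2126.6 + 2795.4 = 4922 kPa.

q_ult ≈ 4920 kPa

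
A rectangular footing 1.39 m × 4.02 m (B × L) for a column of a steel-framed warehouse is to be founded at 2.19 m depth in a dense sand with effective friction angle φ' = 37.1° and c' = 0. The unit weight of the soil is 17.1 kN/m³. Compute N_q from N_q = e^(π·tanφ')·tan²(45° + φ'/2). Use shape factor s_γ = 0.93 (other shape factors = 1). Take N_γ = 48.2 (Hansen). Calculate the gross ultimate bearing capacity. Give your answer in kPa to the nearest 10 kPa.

q_ult ≈ 2160 kPa

tan37.1° = 0.7563, so N_q = e^(π×0.7563)·tan²(63.55°) = 10.761 × 4.04 = 43.48.
Effective surcharge at the founding depth q = γ·D_f = 17.1 × 2.19 = 37.449 kPa.
q_ult = q·N_q + 0.5·γ·B·N_γ·s_γ
     = 37.449 × 43.481 + 0.5 × 17.1 × 1.39 × 48.2 × 0.93
     = 1628.3 + 532.73 = 2161 kPa.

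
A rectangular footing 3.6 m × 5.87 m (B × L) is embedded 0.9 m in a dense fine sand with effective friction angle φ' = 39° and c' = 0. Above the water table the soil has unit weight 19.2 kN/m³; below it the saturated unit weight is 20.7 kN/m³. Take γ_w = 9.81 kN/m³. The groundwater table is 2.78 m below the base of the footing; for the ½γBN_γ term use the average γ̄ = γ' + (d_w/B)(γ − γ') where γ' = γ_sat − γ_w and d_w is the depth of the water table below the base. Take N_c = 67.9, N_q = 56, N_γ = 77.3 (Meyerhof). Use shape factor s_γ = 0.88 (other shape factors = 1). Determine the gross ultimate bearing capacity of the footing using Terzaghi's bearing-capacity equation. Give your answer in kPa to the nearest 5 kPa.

q_ult ≈ 3085 kPa

q = γ·D_f = 19.2 × 0.9 = 17.28 kPa.
γ' = 10.89 kN/m³; averaging over the depth B below the base, γ̄ = γ' + (d_w/B)(γ − γ') = 17.307 kN/m³.
q·N_q = 17.28 × 56 = 967.68 kPa
0.5·γ·B·N_γ·s_γ = 0.5 × 17.307 × 3.6 × 77.3 × 0.88 = 2119.1 kPa
q_ult = 967.68 + 2119.1 = 3086.8 kPa.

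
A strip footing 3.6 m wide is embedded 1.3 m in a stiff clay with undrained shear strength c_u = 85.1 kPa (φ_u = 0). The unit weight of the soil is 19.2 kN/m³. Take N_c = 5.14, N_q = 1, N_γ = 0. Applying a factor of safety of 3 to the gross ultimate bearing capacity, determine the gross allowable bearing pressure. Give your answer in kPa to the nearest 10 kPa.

Overburden at base level: q = 19.2 × 1.3 = 24.96 kPa.
Cohesion term c·N_c = 85.1 × 5.14 = 437.41 kPa; surcharge term q·N_q = 24.96 × 1 = 24.96 kPa.
q_ult = 437.41 + 24.96 = 462.37 kPa.
q_all = q_ult / FS = 462.37 / 3 = 154.12 kPa.

q_all ≈ 150 kPa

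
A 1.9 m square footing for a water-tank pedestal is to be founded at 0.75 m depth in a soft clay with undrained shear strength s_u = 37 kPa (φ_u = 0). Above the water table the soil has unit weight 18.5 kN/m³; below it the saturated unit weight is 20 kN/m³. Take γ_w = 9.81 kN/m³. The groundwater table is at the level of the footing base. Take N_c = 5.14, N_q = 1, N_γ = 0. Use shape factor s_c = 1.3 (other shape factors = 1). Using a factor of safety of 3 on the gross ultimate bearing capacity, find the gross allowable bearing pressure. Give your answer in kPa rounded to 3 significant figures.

Effective surcharge at the founding depth q = γ·D_f = 18.5 × 0.75 = 13.875 kPa.
q_ult = c·N_c·s_c + q·N_q
     = 37 × 5.14 × 1.3 + 13.875 × 1
     = 247.23 + 13.875 = 261.11 kPa.
q_all = 261.11 / 3 = 87.036 kPa.

q_all ≈ 87 kPa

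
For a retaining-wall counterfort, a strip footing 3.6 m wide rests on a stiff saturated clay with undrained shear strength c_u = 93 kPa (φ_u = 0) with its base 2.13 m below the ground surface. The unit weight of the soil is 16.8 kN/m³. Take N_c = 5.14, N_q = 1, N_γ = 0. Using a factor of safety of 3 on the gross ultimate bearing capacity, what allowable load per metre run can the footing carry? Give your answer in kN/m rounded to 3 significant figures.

≈ 617 kN/m

q = γ·D_f = 16.8 × 2.13 = 35.784 kPa.
c·N_c = 93 × 5.14 = 478.02 kPa
q·N_q = 35.784 × 1 = 35.784 kPa
q_ult = 478.02 + 35.784 = 513.8 kPa.
Gross allowable pressure q_all = 513.8 / 3 = 171.27 kPa.
Allowable wall load = q_all × B = 171.27 × 3.6 = 616.56 kN per metre run.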